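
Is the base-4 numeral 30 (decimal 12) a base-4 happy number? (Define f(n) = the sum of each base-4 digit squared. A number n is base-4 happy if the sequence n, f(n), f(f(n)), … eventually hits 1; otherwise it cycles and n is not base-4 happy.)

base-4 happy

12 = (3,0)_4 → 3² + 0² = 9 + 0 = 9
9 = (2,1)_4 → 2² + 1² = 4 + 1 = 5
5 = (1,1)_4 → 1² + 1² = 1 + 1 = 2
2 = (2)_4 → 2² = 4
4 = (1,0)_4 → 1² + 0² = 1 + 0 = 1  — reached 1.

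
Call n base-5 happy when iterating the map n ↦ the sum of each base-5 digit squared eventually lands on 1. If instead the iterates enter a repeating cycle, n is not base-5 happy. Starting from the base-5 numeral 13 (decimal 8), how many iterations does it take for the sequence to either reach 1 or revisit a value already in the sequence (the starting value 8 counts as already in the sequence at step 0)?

4

8 = (1,3)_5 → 1² + 3² = 10
10 = (2,0)_5 → 2² + 0² = 4
4 = (4)_5 → 4² = 16
16 = (3,1)_5 → 3² + 1² = 10  — 10 repeats.
That took 4 steps.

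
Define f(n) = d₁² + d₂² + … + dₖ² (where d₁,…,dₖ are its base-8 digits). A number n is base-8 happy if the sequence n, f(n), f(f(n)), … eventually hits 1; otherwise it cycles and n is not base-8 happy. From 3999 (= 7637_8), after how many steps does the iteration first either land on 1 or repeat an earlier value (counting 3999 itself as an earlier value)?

7

3999 = (7,6,3,7)_8 → 7² + 6² + 3² + 7² = 49 + 36 + 9 + 49 = 143
143 = (2,1,7)_8 → 2² + 1² + 7² = 4 + 1 + 49 = 54
54 = (6,6)_8 → 6² + 6² = 36 + 36 = 72
72 = (1,1,0)_8 → 1² + 1² + 0² = 1 + 1 + 0 = 2
2 = (2)_8 → 2² = 4
4 = (4)_8 → 4² = 16
16 = (2,0)_8 → 2² + 0² = 4 + 0 = 4  — 4 repeats.
That took 7 steps.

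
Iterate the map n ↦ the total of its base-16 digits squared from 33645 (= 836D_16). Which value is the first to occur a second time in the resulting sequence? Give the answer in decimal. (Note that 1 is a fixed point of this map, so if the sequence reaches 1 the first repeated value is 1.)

33645 = (8,3,6,13)_16 → 8² + 3² + 6² + 13² = 64 + 9 + 36 + 169 = 278
278 = (1,1,6)_16 → 1² + 1² + 6² = 1 + 1 + 36 = 38
38 = (2,6)_16 → 2² + 6² = 4 + 36 = 40
40 = (2,8)_16 → 2² + 8² = 4 + 64 = 68
68 = (4,4)_16 → 4² + 4² = 16 + 16 = 32
32 = (2,0)_16 → 2² + 0² = 4 + 0 = 4
4 = (4)_16 → 4² = 16
16 = (1,0)_16 → 1² + 0² = 1 + 0 = 1  — reached the fixed point 1.
1 → 1, so 1 is the first repeated value.

1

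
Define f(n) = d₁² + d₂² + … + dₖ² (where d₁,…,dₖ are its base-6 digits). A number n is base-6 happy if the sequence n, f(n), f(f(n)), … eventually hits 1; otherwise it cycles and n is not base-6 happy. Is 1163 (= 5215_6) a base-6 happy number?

not base-6 happy

1163 = (5,2,1,5)_6 → 5² + 2² + 1² + 5² = 25 + 4 + 1 + 25 = 55
55 = (1,3,1)_6 → 1² + 3² + 1² = 1 + 9 + 1 = 11
11 = (1,5)_6 → 1² + 5² = 1 + 25 = 26
26 = (4,2)_6 → 4² + 2² = 16 + 4 = 20
20 = (3,2)_6 → 3² + 2² = 9 + 4 = 13
13 = (2,1)_6 → 2² + 1² = 4 + 1 = 5
5 = (5)_6 → 5² = 25
25 = (4,1)_6 → 4² + 1² = 16 + 1 = 17
17 = (2,5)_6 → 2² + 5² = 4 + 25 = 29
29 = (4,5)_6 → 4² + 5² = 16 + 25 = 41
41 = (1,0,5)_6 → 1² + 0² + 5² = 1 + 0 + 25 = 26  — 26 already seen; the sequence cycles without reaching 1.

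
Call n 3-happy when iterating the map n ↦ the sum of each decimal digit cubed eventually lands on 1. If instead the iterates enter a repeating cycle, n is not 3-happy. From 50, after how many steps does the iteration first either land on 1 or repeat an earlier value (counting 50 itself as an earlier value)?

7

50 → 5³ + 0³ = 125 + 0 = 125
125 → 1³ + 2³ + 5³ = 1 + 8 + 125 = 134
134 → 1³ + 3³ + 4³ = 1 + 27 + 64 = 92
92 → 9³ + 2³ = 729 + 8 = 737
737 → 7³ + 3³ + 7³ = 343 + 27 + 343 = 713
713 → 7³ + 1³ + 3³ = 343 + 1 + 27 = 371
371 → 3³ + 7³ + 1³ = 27 + 343 + 1 = 371  — 371 repeats.
That took 7 steps.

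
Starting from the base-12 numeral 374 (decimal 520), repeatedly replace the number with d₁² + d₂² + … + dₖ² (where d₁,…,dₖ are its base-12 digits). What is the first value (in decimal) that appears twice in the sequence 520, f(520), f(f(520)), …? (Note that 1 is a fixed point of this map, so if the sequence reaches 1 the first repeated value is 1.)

25

520 = (3,7,4)_12 → 3² + 7² + 4² = 74
74 = (6,2)_12 → 6² + 2² = 40
40 = (3,4)_12 → 3² + 4² = 25
25 = (2,1)_12 → 2² + 1² = 5
5 = (5)_12 → 5² = 25  — 25 already appeared earlier.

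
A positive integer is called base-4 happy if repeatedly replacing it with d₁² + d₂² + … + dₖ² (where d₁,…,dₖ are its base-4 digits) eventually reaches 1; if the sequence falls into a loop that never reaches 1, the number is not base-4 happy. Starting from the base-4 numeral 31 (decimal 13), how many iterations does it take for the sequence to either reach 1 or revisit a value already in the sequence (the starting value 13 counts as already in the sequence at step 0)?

13 = (3,1)_4 → 3² + 1² = 9 + 1 = 10
10 = (2,2)_4 → 2² + 2² = 4 + 4 = 8
8 = (2,0)_4 → 2² + 0² = 4 + 0 = 4
4 = (1,0)_4 → 1² + 0² = 1 + 0 = 1  — reached 1.
That took 4 steps.

4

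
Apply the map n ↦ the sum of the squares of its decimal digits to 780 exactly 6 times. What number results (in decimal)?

37

780 → 7² + 8² + 0² = 113
113 → 1² + 1² + 3² = 11
11 → 1² + 1² = 2
2 → 2² = 4
4 → 4² = 16
16 → 1² + 6² = 37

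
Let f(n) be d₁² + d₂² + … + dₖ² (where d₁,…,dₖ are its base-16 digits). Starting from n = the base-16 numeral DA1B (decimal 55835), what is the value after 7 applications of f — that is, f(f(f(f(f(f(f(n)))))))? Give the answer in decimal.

55835 = (13,10,1,11)_16 → 13² + 10² + 1² + 11² = 391
391 = (1,8,7)_16 → 1² + 8² + 7² = 114
114 = (7,2)_16 → 7² + 2² = 53
53 = (3,5)_16 → 3² + 5² = 34
34 = (2,2)_16 → 2² + 2² = 8
8 = (8)_16 → 8² = 64
64 = (4,0)_16 → 4² + 0² = 16

16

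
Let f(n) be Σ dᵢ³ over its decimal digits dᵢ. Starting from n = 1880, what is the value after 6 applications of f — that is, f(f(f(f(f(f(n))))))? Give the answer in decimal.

1880 → 1³ + 8³ + 8³ + 0³ = 1025
1025 → 1³ + 0³ + 2³ + 5³ = 134
134 → 1³ + 3³ + 4³ = 92
92 → 9³ + 2³ = 737
737 → 7³ + 3³ + 7³ = 713
713 → 7³ + 1³ + 3³ = 371

371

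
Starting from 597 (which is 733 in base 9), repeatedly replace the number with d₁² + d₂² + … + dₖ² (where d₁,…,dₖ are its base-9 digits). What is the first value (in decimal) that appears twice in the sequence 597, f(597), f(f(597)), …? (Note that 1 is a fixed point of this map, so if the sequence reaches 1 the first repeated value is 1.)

65

597 = (7,3,3)_9 → 7² + 3² + 3² = 67
67 = (7,4)_9 → 7² + 4² = 65
65 = (7,2)_9 → 7² + 2² = 53
53 = (5,8)_9 → 5² + 8² = 89
89 = (1,0,8)_9 → 1² + 0² + 8² = 65  — 65 already appeared earlier.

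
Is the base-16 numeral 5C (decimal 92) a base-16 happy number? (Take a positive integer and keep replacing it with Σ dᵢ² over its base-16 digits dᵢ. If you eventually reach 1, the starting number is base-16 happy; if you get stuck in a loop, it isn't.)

not base-16 happy

92 = (5,12)_16 → 169
169 = (10,9)_16 → 181
181 = (11,5)_16 → 146
146 = (9,2)_16 → 85
85 = (5,5)_16 → 50
50 = (3,2)_16 → 13
13 = (13)_16 → 169  — 169 already seen; the sequence cycles without reaching 1.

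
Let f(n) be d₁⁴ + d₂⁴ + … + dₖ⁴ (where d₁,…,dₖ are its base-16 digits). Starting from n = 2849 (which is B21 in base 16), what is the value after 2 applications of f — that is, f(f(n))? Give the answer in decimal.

6914

2849 = (11,2,1)_16 → 11⁴ + 2⁴ + 1⁴ = 14641 + 16 + 1 = 14658
14658 = (3,9,4,2)_16 → 3⁴ + 9⁴ + 4⁴ + 2⁴ = 81 + 6561 + 256 + 16 = 6914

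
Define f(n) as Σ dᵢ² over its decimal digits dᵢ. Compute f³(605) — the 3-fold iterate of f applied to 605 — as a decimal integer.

58

605 → 6² + 0² + 5² = 61
61 → 6² + 1² = 37
37 → 3² + 7² = 58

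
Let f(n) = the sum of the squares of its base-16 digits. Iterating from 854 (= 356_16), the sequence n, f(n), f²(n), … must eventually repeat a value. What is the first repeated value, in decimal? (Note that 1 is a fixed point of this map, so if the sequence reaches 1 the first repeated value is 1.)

854 = (3,5,6)_16 → 3² + 5² + 6² = 70
70 = (4,6)_16 → 4² + 6² = 52
52 = (3,4)_16 → 3² + 4² = 25
25 = (1,9)_16 → 1² + 9² = 82
82 = (5,2)_16 → 5² + 2² = 29
29 = (1,13)_16 → 1² + 13² = 170
170 = (10,10)_16 → 10² + 10² = 200
200 = (12,8)_16 → 12² + 8² = 208
208 = (13,0)_16 → 13² + 0² = 169
169 = (10,9)_16 → 10² + 9² = 181
181 = (11,5)_16 → 11² + 5² = 146
146 = (9,2)_16 → 9² + 2² = 85
85 = (5,5)_16 → 5² + 5² = 50
50 = (3,2)_16 → 3² + 2² = 13
13 = (13)_16 → 13² = 169  — 169 already appeared earlier.

169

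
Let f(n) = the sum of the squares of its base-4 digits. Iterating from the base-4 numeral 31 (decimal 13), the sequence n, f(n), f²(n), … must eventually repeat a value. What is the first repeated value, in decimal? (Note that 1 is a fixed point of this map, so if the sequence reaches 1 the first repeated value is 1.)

13 = (3,1)_4 → 3² + 1² = 9 + 1 = 10
10 = (2,2)_4 → 2² + 2² = 4 + 4 = 8
8 = (2,0)_4 → 2² + 0² = 4 + 0 = 4
4 = (1,0)_4 → 1² + 0² = 1 + 0 = 1  — reached the fixed point 1.
1 → 1, so 1 is the first repeated value.

1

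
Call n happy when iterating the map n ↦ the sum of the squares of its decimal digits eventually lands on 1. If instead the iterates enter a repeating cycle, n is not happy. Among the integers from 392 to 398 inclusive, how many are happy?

2

392: 392 → 94 → 97 → 130 → 10 → 1  — happy
393: 393 → 99 → 162 → 41 → 17 → 50 → 25 → 29 → 85 → 89 → 145 → 42 → 20 → 4 → 16 → 37 → 58 → 89  — not happy
394: 394 → 106 → 37 → 58 → 89 → 145 → 42 → 20 → 4 → 16 → 37  — not happy
395: 395 → 115 → 27 → 53 → 34 → 25 → 29 → 85 → 89 → 145 → 42 → 20 → 4 → 16 → 37 → 58 → 89  — not happy
396: 396 → 126 → 41 → 17 → 50 → 25 → 29 → 85 → 89 → 145 → 42 → 20 → 4 → 16 → 37 → 58 → 89  — not happy
397: 397 → 139 → 91 → 82 → 68 → 100 → 1  — happy
398: 398 → 154 → 42 → 20 → 4 → 16 → 37 → 58 → 89 → 145 → 42  — not happy
happy: 392, 397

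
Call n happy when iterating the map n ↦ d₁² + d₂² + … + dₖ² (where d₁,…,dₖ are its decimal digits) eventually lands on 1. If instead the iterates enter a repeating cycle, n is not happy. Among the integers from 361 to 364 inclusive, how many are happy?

1

361: 361 → 46 → 52 → 29 → 85 → 89 → 145 → 42 → 20 → 4 → 16 → 37 → 58 → 89  (repeats 89)
362: 362 → 49 → 97 → 130 → 10 → 1  (reaches 1)
363: 363 → 54 → 41 → 17 → 50 → 25 → 29 → 85 → 89 → 145 → 42 → 20 → 4 → 16 → 37 → 58 → 89  (repeats 89)
364: 364 → 61 → 37 → 58 → 89 → 145 → 42 → 20 → 4 → 16 → 37  (repeats 37)
happy: 362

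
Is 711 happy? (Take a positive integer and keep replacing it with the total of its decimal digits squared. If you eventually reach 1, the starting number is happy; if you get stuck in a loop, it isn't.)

711 → 7² + 1² + 1² = 49 + 1 + 1 = 51
51 → 5² + 1² = 25 + 1 = 26
26 → 2² + 6² = 4 + 36 = 40
40 → 4² + 0² = 16 + 0 = 16
16 → 1² + 6² = 1 + 36 = 37
37 → 3² + 7² = 9 + 49 = 58
58 → 5² + 8² = 25 + 64 = 89
89 → 8² + 9² = 64 + 81 = 145
145 → 1² + 4² + 5² = 1 + 16 + 25 = 42
42 → 4² + 2² = 16 + 4 = 20
20 → 2² + 0² = 4 + 0 = 4
4 → 4² = 16  — 16 already seen; the sequence cycles without reaching 1.

not happy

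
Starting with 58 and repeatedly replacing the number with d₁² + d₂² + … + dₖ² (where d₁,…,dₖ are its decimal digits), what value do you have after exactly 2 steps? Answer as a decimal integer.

58 → 89
89 → 145

145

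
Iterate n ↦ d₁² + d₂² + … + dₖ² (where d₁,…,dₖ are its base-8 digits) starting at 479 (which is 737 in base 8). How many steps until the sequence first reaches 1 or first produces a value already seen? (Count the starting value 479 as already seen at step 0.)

479 = (7,3,7)_8 → 107
107 = (1,5,3)_8 → 35
35 = (4,3)_8 → 25
25 = (3,1)_8 → 10
10 = (1,2)_8 → 5
5 = (5)_8 → 25  — 25 repeats.
That took 6 steps.

6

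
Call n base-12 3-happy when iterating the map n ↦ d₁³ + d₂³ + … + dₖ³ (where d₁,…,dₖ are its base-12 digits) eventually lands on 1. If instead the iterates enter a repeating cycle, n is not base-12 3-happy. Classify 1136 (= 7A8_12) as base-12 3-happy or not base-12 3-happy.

not base-12 3-happy

1136 = (7,10,8)_12 → 1855
1855 = (1,0,10,7)_12 → 1344
1344 = (9,4,0)_12 → 793
793 = (5,6,1)_12 → 342
342 = (2,4,6)_12 → 288
288 = (2,0,0)_12 → 8
8 = (8)_12 → 512
512 = (3,6,8)_12 → 755
755 = (5,2,11)_12 → 1464
1464 = (10,2,0)_12 → 1008
1008 = (7,0,0)_12 → 343
343 = (2,4,7)_12 → 415
415 = (2,10,7)_12 → 1351
1351 = (9,4,7)_12 → 1136  — 1136 already seen; the sequence cycles without reaching 1.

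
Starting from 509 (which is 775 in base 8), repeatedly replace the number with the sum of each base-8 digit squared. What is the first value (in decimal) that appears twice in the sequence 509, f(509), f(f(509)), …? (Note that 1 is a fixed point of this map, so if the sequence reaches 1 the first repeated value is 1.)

16

509 = (7,7,5)_8 → 7² + 7² + 5² = 123
123 = (1,7,3)_8 → 1² + 7² + 3² = 59
59 = (7,3)_8 → 7² + 3² = 58
58 = (7,2)_8 → 7² + 2² = 53
53 = (6,5)_8 → 6² + 5² = 61
61 = (7,5)_8 → 7² + 5² = 74
74 = (1,1,2)_8 → 1² + 1² + 2² = 6
6 = (6)_8 → 6² = 36
36 = (4,4)_8 → 4² + 4² = 32
32 = (4,0)_8 → 4² + 0² = 16
16 = (2,0)_8 → 2² + 0² = 4
4 = (4)_8 → 4² = 16  — 16 already appeared earlier.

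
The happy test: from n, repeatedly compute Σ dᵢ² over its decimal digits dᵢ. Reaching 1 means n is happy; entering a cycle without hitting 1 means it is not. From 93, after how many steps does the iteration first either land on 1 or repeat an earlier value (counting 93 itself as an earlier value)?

13

93 → 90
90 → 81
81 → 65
65 → 61
61 → 37
37 → 58
58 → 89
89 → 145
145 → 42
42 → 20
20 → 4
4 → 16
16 → 37  — 37 repeats.
That took 13 steps.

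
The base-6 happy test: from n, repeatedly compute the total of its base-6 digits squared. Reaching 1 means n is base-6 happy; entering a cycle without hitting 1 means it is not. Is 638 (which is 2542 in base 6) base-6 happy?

638 = (2,5,4,2)_6 → 2² + 5² + 4² + 2² = 49
49 = (1,2,1)_6 → 1² + 2² + 1² = 6
6 = (1,0)_6 → 1² + 0² = 1  — reached 1.

base-6 happy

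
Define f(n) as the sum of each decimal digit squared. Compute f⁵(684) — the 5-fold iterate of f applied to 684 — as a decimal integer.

684 → 116
116 → 38
38 → 73
73 → 58
58 → 89

89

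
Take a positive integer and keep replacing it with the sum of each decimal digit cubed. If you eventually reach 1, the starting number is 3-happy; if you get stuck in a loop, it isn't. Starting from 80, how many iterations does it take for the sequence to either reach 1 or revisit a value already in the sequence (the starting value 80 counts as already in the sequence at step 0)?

7

80 → 8³ + 0³ = 512
512 → 5³ + 1³ + 2³ = 134
134 → 1³ + 3³ + 4³ = 92
92 → 9³ + 2³ = 737
737 → 7³ + 3³ + 7³ = 713
713 → 7³ + 1³ + 3³ = 371
371 → 3³ + 7³ + 1³ = 371  — 371 repeats.
That took 7 steps.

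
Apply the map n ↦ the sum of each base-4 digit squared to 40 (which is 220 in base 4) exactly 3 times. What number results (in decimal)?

1

40 = (2,2,0)_4 → 2² + 2² + 0² = 8
8 = (2,0)_4 → 2² + 0² = 4
4 = (1,0)_4 → 1² + 0² = 1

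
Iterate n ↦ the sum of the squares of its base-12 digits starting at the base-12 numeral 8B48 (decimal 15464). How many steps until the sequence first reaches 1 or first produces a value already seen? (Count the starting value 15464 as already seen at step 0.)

5

15464 = (8,11,4,8)_12 → 8² + 11² + 4² + 8² = 265
265 = (1,10,1)_12 → 1² + 10² + 1² = 102
102 = (8,6)_12 → 8² + 6² = 100
100 = (8,4)_12 → 8² + 4² = 80
80 = (6,8)_12 → 6² + 8² = 100  — 100 repeats.
That took 5 steps.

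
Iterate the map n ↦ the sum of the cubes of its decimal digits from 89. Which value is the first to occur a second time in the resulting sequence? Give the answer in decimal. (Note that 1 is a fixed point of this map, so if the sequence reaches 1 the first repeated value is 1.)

89 → 8³ + 9³ = 1241
1241 → 1³ + 2³ + 4³ + 1³ = 74
74 → 7³ + 4³ = 407
407 → 4³ + 0³ + 7³ = 407  — 407 already appeared earlier.

407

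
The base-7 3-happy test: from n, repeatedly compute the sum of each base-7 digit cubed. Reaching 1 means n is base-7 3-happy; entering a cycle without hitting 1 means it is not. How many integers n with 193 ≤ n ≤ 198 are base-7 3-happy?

193: 193 → 307 → 433 → 343 → 1  — base-7 3-happy
194: 194 → 368 → 92 → 218 → 92  — not base-7 3-happy
195: 195 → 459 → 81 → 129 → 99 → 9 → 9  — not base-7 3-happy
196: 196 → 64 → 10 → 28 → 64  — not base-7 3-happy
197: 197 → 65 → 17 → 35 → 125 → 251 → 341 → 557 → 137 → 197  — not base-7 3-happy
198: 198 → 72 → 36 → 126 → 72  — not base-7 3-happy
base-7 3-happy: 193

1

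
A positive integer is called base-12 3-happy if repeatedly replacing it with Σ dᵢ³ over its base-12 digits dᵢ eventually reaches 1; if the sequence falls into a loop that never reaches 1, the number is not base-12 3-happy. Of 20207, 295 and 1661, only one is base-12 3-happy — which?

20207: 20207 → 3201 → 1738 → 1001 → 1672 → 1738  — repeats 1738 (not base-12 3-happy)
295: 295 → 351 → 160 → 66 → 341 → 197 → 190 → 1028 → 856 → 1520 → 1728 → 1  — reaches 1 (base-12 3-happy)
1661: 1661 → 1672 → 1738 → 1001 → 1672  — repeats 1672 (not base-12 3-happy)

295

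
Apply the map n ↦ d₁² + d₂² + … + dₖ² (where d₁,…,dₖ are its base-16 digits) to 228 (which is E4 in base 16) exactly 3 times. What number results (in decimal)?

228 = (14,4)_16 → 14² + 4² = 212
212 = (13,4)_16 → 13² + 4² = 185
185 = (11,9)_16 → 11² + 9² = 202

202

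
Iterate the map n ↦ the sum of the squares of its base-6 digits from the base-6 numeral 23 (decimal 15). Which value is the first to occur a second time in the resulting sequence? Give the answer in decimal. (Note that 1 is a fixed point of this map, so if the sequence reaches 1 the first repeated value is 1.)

13

15 = (2,3)_6 → 13
13 = (2,1)_6 → 5
5 = (5)_6 → 25
25 = (4,1)_6 → 17
17 = (2,5)_6 → 29
29 = (4,5)_6 → 41
41 = (1,0,5)_6 → 26
26 = (4,2)_6 → 20
20 = (3,2)_6 → 13  — 13 already appeared earlier.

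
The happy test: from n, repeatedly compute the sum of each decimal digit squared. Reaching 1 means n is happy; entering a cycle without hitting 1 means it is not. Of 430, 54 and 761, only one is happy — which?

430: 430 → 25 → 29 → 85 → 89 → 145 → 42 → 20 → 4 → 16 → 37 → 58 → 89  — repeats 89 (not happy)
54: 54 → 41 → 17 → 50 → 25 → 29 → 85 → 89 → 145 → 42 → 20 → 4 → 16 → 37 → 58 → 89  — repeats 89 (not happy)
761: 761 → 86 → 100 → 1  — reaches 1 (happy)

761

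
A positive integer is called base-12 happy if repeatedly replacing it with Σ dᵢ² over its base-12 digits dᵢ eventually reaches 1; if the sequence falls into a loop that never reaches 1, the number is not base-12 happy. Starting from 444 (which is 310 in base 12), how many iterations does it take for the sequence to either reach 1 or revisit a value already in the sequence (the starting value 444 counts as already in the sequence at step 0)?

444 = (3,1,0)_12 → 10
10 = (10)_12 → 100
100 = (8,4)_12 → 80
80 = (6,8)_12 → 100  — 100 repeats.
That took 4 steps.

4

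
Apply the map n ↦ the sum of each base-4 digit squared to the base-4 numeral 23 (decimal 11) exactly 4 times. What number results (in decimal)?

11 = (2,3)_4 → 13
13 = (3,1)_4 → 10
10 = (2,2)_4 → 8
8 = (2,0)_4 → 4

4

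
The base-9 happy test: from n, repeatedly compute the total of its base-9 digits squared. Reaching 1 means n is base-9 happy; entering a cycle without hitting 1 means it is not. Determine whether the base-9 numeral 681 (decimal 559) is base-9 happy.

559 = (6,8,1)_9 → 6² + 8² + 1² = 36 + 64 + 1 = 101
101 = (1,2,2)_9 → 1² + 2² + 2² = 1 + 4 + 4 = 9
9 = (1,0)_9 → 1² + 0² = 1 + 0 = 1  — reached 1.

base-9 happy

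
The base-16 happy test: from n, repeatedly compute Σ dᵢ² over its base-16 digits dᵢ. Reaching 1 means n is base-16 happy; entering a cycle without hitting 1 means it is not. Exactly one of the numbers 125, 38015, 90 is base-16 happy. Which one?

125: 125 → 218 → 269 → 170 → 200 → 208 → 169 → 181 → 146 → 85 → 50 → 13 → 169  — repeats 169 (not base-16 happy)
38015: 38015 → 371 → 59 → 130 → 68 → 32 → 4 → 16 → 1  — reaches 1 (base-16 happy)
90: 90 → 125 → 218 → 269 → 170 → 200 → 208 → 169 → 181 → 146 → 85 → 50 → 13 → 169  — repeats 169 (not base-16 happy)

38015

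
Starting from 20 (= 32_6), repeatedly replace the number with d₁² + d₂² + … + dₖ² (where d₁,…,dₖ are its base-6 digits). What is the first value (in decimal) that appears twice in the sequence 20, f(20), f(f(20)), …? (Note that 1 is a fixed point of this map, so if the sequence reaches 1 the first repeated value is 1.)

20

20 = (3,2)_6 → 3² + 2² = 9 + 4 = 13
13 = (2,1)_6 → 2² + 1² = 4 + 1 = 5
5 = (5)_6 → 5² = 25
25 = (4,1)_6 → 4² + 1² = 16 + 1 = 17
17 = (2,5)_6 → 2² + 5² = 4 + 25 = 29
29 = (4,5)_6 → 4² + 5² = 16 + 25 = 41
41 = (1,0,5)_6 → 1² + 0² + 5² = 1 + 0 + 25 = 26
26 = (4,2)_6 → 4² + 2² = 16 + 4 = 20  — 20 already appeared earlier.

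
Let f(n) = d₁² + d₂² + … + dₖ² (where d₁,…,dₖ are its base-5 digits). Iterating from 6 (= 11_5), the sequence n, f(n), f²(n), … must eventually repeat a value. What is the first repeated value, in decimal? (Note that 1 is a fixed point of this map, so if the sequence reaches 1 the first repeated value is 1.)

4

6 = (1,1)_5 → 1² + 1² = 2
2 = (2)_5 → 2² = 4
4 = (4)_5 → 4² = 16
16 = (3,1)_5 → 3² + 1² = 10
10 = (2,0)_5 → 2² + 0² = 4  — 4 already appeared earlier.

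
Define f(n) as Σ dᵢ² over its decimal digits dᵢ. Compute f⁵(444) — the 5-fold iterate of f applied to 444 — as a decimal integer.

444 → 4² + 4² + 4² = 48
48 → 4² + 8² = 80
80 → 8² + 0² = 64
64 → 6² + 4² = 52
52 → 5² + 2² = 29

29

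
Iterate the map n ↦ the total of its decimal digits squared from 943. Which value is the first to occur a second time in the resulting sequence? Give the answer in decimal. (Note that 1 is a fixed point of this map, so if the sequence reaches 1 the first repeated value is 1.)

37

943 → 9² + 4² + 3² = 106
106 → 1² + 0² + 6² = 37
37 → 3² + 7² = 58
58 → 5² + 8² = 89
89 → 8² + 9² = 145
145 → 1² + 4² + 5² = 42
42 → 4² + 2² = 20
20 → 2² + 0² = 4
4 → 4² = 16
16 → 1² + 6² = 37  — 37 already appeared earlier.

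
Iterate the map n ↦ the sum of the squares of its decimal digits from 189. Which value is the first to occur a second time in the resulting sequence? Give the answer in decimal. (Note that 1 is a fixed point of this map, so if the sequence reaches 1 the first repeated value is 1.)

189 → 1² + 8² + 9² = 1 + 64 + 81 = 146
146 → 1² + 4² + 6² = 1 + 16 + 36 = 53
53 → 5² + 3² = 25 + 9 = 34
34 → 3² + 4² = 9 + 16 = 25
25 → 2² + 5² = 4 + 25 = 29
29 → 2² + 9² = 4 + 81 = 85
85 → 8² + 5² = 64 + 25 = 89
89 → 8² + 9² = 64 + 81 = 145
145 → 1² + 4² + 5² = 1 + 16 + 25 = 42
42 → 4² + 2² = 16 + 4 = 20
20 → 2² + 0² = 4 + 0 = 4
4 → 4² = 16
16 → 1² + 6² = 1 + 36 = 37
37 → 3² + 7² = 9 + 49 = 58
58 → 5² + 8² = 25 + 64 = 89  — 89 already appeared earlier.

89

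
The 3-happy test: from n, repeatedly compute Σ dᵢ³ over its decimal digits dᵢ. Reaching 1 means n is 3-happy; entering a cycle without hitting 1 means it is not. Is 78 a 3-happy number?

not 3-happy

78 → 7³ + 8³ = 855
855 → 8³ + 5³ + 5³ = 762
762 → 7³ + 6³ + 2³ = 567
567 → 5³ + 6³ + 7³ = 684
684 → 6³ + 8³ + 4³ = 792
792 → 7³ + 9³ + 2³ = 1080
1080 → 1³ + 0³ + 8³ + 0³ = 513
513 → 5³ + 1³ + 3³ = 153
153 → 1³ + 5³ + 3³ = 153  — 153 already seen; the sequence cycles without reaching 1.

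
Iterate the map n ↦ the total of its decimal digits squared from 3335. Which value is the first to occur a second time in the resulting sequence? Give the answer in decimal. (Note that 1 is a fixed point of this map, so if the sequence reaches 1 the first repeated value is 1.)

3335 → 3² + 3² + 3² + 5² = 52
52 → 5² + 2² = 29
29 → 2² + 9² = 85
85 → 8² + 5² = 89
89 → 8² + 9² = 145
145 → 1² + 4² + 5² = 42
42 → 4² + 2² = 20
20 → 2² + 0² = 4
4 → 4² = 16
16 → 1² + 6² = 37
37 → 3² + 7² = 58
58 → 5² + 8² = 89  — 89 already appeared earlier.

89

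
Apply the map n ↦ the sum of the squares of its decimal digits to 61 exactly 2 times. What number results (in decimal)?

58

61 → 37
37 → 58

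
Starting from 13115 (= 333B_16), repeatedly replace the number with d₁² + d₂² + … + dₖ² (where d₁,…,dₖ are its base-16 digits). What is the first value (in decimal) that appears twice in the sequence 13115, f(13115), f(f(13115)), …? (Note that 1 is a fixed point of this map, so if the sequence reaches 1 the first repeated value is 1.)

13115 = (3,3,3,11)_16 → 3² + 3² + 3² + 11² = 148
148 = (9,4)_16 → 9² + 4² = 97
97 = (6,1)_16 → 6² + 1² = 37
37 = (2,5)_16 → 2² + 5² = 29
29 = (1,13)_16 → 1² + 13² = 170
170 = (10,10)_16 → 10² + 10² = 200
200 = (12,8)_16 → 12² + 8² = 208
208 = (13,0)_16 → 13² + 0² = 169
169 = (10,9)_16 → 10² + 9² = 181
181 = (11,5)_16 → 11² + 5² = 146
146 = (9,2)_16 → 9² + 2² = 85
85 = (5,5)_16 → 5² + 5² = 50
50 = (3,2)_16 → 3² + 2² = 13
13 = (13)_16 → 13² = 169  — 169 already appeared earlier.

169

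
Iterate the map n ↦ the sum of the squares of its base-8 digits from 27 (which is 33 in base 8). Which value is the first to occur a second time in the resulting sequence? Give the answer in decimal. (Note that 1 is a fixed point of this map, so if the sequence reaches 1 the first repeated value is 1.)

27 = (3,3)_8 → 18
18 = (2,2)_8 → 8
8 = (1,0)_8 → 1  — reached the fixed point 1.
1 → 1, so 1 is the first repeated value.

1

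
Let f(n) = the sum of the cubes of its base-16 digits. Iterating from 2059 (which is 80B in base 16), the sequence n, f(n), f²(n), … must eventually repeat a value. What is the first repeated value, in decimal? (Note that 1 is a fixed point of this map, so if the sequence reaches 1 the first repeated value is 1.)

1456

2059 = (8,0,11)_16 → 8³ + 0³ + 11³ = 512 + 0 + 1331 = 1843
1843 = (7,3,3)_16 → 7³ + 3³ + 3³ = 343 + 27 + 27 = 397
397 = (1,8,13)_16 → 1³ + 8³ + 13³ = 1 + 512 + 2197 = 2710
2710 = (10,9,6)_16 → 10³ + 9³ + 6³ = 1000 + 729 + 216 = 1945
1945 = (7,9,9)_16 → 7³ + 9³ + 9³ = 343 + 729 + 729 = 1801
1801 = (7,0,9)_16 → 7³ + 0³ + 9³ = 343 + 0 + 729 = 1072
1072 = (4,3,0)_16 → 4³ + 3³ + 0³ = 64 + 27 + 0 = 91
91 = (5,11)_16 → 5³ + 11³ = 125 + 1331 = 1456
1456 = (5,11,0)_16 → 5³ + 11³ + 0³ = 125 + 1331 + 0 = 1456  — 1456 already appeared earlier.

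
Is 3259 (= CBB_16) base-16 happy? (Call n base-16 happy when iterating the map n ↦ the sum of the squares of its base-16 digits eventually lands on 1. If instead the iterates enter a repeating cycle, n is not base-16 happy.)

3259 = (12,11,11)_16 → 12² + 11² + 11² = 144 + 121 + 121 = 386
386 = (1,8,2)_16 → 1² + 8² + 2² = 1 + 64 + 4 = 69
69 = (4,5)_16 → 4² + 5² = 16 + 25 = 41
41 = (2,9)_16 → 2² + 9² = 4 + 81 = 85
85 = (5,5)_16 → 5² + 5² = 25 + 25 = 50
50 = (3,2)_16 → 3² + 2² = 9 + 4 = 13
13 = (13)_16 → 13² = 169
169 = (10,9)_16 → 10² + 9² = 100 + 81 = 181
181 = (11,5)_16 → 11² + 5² = 121 + 25 = 146
146 = (9,2)_16 → 9² + 2² = 81 + 4 = 85  — 85 already seen; the sequence cycles without reaching 1.

not base-16 happy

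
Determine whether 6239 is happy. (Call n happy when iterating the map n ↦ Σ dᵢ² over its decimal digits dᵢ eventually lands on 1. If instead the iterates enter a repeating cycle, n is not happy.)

happy

6239 → 6² + 2² + 3² + 9² = 130
130 → 1² + 3² + 0² = 10
10 → 1² + 0² = 1  — reached 1.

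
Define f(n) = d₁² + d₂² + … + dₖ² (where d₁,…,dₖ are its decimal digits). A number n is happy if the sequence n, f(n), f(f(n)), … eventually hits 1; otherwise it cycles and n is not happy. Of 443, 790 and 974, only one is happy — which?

790

443: 443 → 41 → 17 → 50 → 25 → 29 → 85 → 89 → 145 → 42 → 20 → 4 → 16 → 37 → 58 → 89  — repeats 89 (not happy)
790: 790 → 130 → 10 → 1  — reaches 1 (happy)
974: 974 → 146 → 53 → 34 → 25 → 29 → 85 → 89 → 145 → 42 → 20 → 4 → 16 → 37 → 58 → 89  — repeats 89 (not happy)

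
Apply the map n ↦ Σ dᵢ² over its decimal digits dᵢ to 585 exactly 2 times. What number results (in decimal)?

18

585 → 5² + 8² + 5² = 25 + 64 + 25 = 114
114 → 1² + 1² + 4² = 1 + 1 + 16 = 18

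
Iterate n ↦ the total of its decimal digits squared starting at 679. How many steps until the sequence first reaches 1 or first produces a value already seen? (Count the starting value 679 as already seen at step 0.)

11

679 → 166
166 → 73
73 → 58
58 → 89
89 → 145
145 → 42
42 → 20
20 → 4
4 → 16
16 → 37
37 → 58  — 58 repeats.
That took 11 steps.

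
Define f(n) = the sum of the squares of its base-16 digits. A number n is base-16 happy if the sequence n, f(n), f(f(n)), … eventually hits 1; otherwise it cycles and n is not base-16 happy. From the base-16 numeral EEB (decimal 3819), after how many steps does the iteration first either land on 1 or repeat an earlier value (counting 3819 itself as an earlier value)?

15

3819 = (14,14,11)_16 → 14² + 14² + 11² = 196 + 196 + 121 = 513
513 = (2,0,1)_16 → 2² + 0² + 1² = 4 + 0 + 1 = 5
5 = (5)_16 → 5² = 25
25 = (1,9)_16 → 1² + 9² = 1 + 81 = 82
82 = (5,2)_16 → 5² + 2² = 25 + 4 = 29
29 = (1,13)_16 → 1² + 13² = 1 + 169 = 170
170 = (10,10)_16 → 10² + 10² = 100 + 100 = 200
200 = (12,8)_16 → 12² + 8² = 144 + 64 = 208
208 = (13,0)_16 → 13² + 0² = 169 + 0 = 169
169 = (10,9)_16 → 10² + 9² = 100 + 81 = 181
181 = (11,5)_16 → 11² + 5² = 121 + 25 = 146
146 = (9,2)_16 → 9² + 2² = 81 + 4 = 85
85 = (5,5)_16 → 5² + 5² = 25 + 25 = 50
50 = (3,2)_16 → 3² + 2² = 9 + 4 = 13
13 = (13)_16 → 13² = 169  — 169 repeats.
That took 15 steps.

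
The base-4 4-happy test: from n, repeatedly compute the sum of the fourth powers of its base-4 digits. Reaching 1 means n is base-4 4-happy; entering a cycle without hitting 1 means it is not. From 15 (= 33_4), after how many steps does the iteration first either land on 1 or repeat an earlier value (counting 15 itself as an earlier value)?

5

15 = (3,3)_4 → 3⁴ + 3⁴ = 162
162 = (2,2,0,2)_4 → 2⁴ + 2⁴ + 0⁴ + 2⁴ = 48
48 = (3,0,0)_4 → 3⁴ + 0⁴ + 0⁴ = 81
81 = (1,1,0,1)_4 → 1⁴ + 1⁴ + 0⁴ + 1⁴ = 3
3 = (3)_4 → 3⁴ = 81  — 81 repeats.
That took 5 steps.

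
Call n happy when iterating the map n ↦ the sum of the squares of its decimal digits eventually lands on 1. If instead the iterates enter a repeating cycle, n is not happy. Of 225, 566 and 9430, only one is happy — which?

225: 225 → 33 → 18 → 65 → 61 → 37 → 58 → 89 → 145 → 42 → 20 → 4 → 16 → 37  — repeats 37 (not happy)
566: 566 → 97 → 130 → 10 → 1  — reaches 1 (happy)
9430: 9430 → 106 → 37 → 58 → 89 → 145 → 42 → 20 → 4 → 16 → 37  — repeats 37 (not happy)

566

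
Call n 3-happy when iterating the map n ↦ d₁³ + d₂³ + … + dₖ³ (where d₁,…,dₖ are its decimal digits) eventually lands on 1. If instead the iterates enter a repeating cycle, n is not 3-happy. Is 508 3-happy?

not 3-happy

508 → 5³ + 0³ + 8³ = 125 + 0 + 512 = 637
637 → 6³ + 3³ + 7³ = 216 + 27 + 343 = 586
586 → 5³ + 8³ + 6³ = 125 + 512 + 216 = 853
853 → 8³ + 5³ + 3³ = 512 + 125 + 27 = 664
664 → 6³ + 6³ + 4³ = 216 + 216 + 64 = 496
496 → 4³ + 9³ + 6³ = 64 + 729 + 216 = 1009
1009 → 1³ + 0³ + 0³ + 9³ = 1 + 0 + 0 + 729 = 730
730 → 7³ + 3³ + 0³ = 343 + 27 + 0 = 370
370 → 3³ + 7³ + 0³ = 27 + 343 + 0 = 370  — 370 already seen; the sequence cycles without reaching 1.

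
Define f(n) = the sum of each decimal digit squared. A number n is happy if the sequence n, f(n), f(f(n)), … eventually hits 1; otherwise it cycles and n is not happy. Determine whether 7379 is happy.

7379 → 188
188 → 129
129 → 86
86 → 100
100 → 1  — reached 1.

happy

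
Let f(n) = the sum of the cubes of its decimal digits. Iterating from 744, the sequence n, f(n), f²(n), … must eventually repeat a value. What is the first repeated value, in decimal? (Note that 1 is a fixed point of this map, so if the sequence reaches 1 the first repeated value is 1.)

153

744 → 7³ + 4³ + 4³ = 343 + 64 + 64 = 471
471 → 4³ + 7³ + 1³ = 64 + 343 + 1 = 408
408 → 4³ + 0³ + 8³ = 64 + 0 + 512 = 576
576 → 5³ + 7³ + 6³ = 125 + 343 + 216 = 684
684 → 6³ + 8³ + 4³ = 216 + 512 + 64 = 792
792 → 7³ + 9³ + 2³ = 343 + 729 + 8 = 1080
1080 → 1³ + 0³ + 8³ + 0³ = 1 + 0 + 512 + 0 = 513
513 → 5³ + 1³ + 3³ = 125 + 1 + 27 = 153
153 → 1³ + 5³ + 3³ = 1 + 125 + 27 = 153  — 153 already appeared earlier.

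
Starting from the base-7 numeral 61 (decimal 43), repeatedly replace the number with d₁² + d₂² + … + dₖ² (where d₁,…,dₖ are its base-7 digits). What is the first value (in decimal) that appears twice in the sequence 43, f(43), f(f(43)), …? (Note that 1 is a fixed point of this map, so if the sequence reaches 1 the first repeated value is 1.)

37

43 = (6,1)_7 → 6² + 1² = 37
37 = (5,2)_7 → 5² + 2² = 29
29 = (4,1)_7 → 4² + 1² = 17
17 = (2,3)_7 → 2² + 3² = 13
13 = (1,6)_7 → 1² + 6² = 37  — 37 already appeared earlier.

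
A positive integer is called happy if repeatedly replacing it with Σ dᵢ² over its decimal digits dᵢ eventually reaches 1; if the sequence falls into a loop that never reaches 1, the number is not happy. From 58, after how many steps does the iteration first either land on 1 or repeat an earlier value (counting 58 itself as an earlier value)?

58 → 5² + 8² = 25 + 64 = 89
89 → 8² + 9² = 64 + 81 = 145
145 → 1² + 4² + 5² = 1 + 16 + 25 = 42
42 → 4² + 2² = 16 + 4 = 20
20 → 2² + 0² = 4 + 0 = 4
4 → 4² = 16
16 → 1² + 6² = 1 + 36 = 37
37 → 3² + 7² = 9 + 49 = 58  — 58 repeats.
That took 8 steps.

8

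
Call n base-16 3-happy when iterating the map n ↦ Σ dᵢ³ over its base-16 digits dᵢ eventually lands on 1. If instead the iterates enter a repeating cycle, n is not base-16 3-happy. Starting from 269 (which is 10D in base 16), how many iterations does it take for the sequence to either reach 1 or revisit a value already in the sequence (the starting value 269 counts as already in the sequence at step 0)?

3

269 = (1,0,13)_16 → 1³ + 0³ + 13³ = 1 + 0 + 2197 = 2198
2198 = (8,9,6)_16 → 8³ + 9³ + 6³ = 512 + 729 + 216 = 1457
1457 = (5,11,1)_16 → 5³ + 11³ + 1³ = 125 + 1331 + 1 = 1457  — 1457 repeats.
That took 3 steps.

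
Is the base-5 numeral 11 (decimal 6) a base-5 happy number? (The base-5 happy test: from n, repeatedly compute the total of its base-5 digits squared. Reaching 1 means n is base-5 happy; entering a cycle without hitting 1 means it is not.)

6 = (1,1)_5 → 1² + 1² = 1 + 1 = 2
2 = (2)_5 → 2² = 4
4 = (4)_5 → 4² = 16
16 = (3,1)_5 → 3² + 1² = 9 + 1 = 10
10 = (2,0)_5 → 2² + 0² = 4 + 0 = 4  — 4 already seen; the sequence cycles without reaching 1.

not base-5 happy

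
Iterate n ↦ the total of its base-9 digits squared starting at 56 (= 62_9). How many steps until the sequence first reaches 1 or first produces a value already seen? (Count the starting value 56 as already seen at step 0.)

8

56 = (6,2)_9 → 40
40 = (4,4)_9 → 32
32 = (3,5)_9 → 34
34 = (3,7)_9 → 58
58 = (6,4)_9 → 52
52 = (5,7)_9 → 74
74 = (8,2)_9 → 68
68 = (7,5)_9 → 74  — 74 repeats.
That took 8 steps.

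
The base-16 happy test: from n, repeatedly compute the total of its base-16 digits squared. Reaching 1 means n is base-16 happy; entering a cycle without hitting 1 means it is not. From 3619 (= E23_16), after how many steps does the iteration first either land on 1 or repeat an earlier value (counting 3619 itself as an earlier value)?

11

3619 = (14,2,3)_16 → 14² + 2² + 3² = 196 + 4 + 9 = 209
209 = (13,1)_16 → 13² + 1² = 169 + 1 = 170
170 = (10,10)_16 → 10² + 10² = 100 + 100 = 200
200 = (12,8)_16 → 12² + 8² = 144 + 64 = 208
208 = (13,0)_16 → 13² + 0² = 169 + 0 = 169
169 = (10,9)_16 → 10² + 9² = 100 + 81 = 181
181 = (11,5)_16 → 11² + 5² = 121 + 25 = 146
146 = (9,2)_16 → 9² + 2² = 81 + 4 = 85
85 = (5,5)_16 → 5² + 5² = 25 + 25 = 50
50 = (3,2)_16 → 3² + 2² = 9 + 4 = 13
13 = (13)_16 → 13² = 169  — 169 repeats.
That took 11 steps.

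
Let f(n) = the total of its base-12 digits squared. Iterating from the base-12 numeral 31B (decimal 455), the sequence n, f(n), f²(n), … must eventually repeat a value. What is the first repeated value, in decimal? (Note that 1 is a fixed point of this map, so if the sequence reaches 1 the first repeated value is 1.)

455 = (3,1,11)_12 → 131
131 = (10,11)_12 → 221
221 = (1,6,5)_12 → 62
62 = (5,2)_12 → 29
29 = (2,5)_12 → 29  — 29 already appeared earlier.

29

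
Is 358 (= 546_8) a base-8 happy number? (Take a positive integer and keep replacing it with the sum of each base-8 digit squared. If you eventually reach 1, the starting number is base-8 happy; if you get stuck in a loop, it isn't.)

base-8 happy

358 = (5,4,6)_8 → 5² + 4² + 6² = 25 + 16 + 36 = 77
77 = (1,1,5)_8 → 1² + 1² + 5² = 1 + 1 + 25 = 27
27 = (3,3)_8 → 3² + 3² = 9 + 9 = 18
18 = (2,2)_8 → 2² + 2² = 4 + 4 = 8
8 = (1,0)_8 → 1² + 0² = 1 + 0 = 1  — reached 1.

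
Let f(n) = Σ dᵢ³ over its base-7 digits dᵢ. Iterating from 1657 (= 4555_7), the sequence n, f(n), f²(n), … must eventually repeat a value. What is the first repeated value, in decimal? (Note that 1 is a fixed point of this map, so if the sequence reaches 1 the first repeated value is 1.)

1657 = (4,5,5,5)_7 → 4³ + 5³ + 5³ + 5³ = 439
439 = (1,1,6,5)_7 → 1³ + 1³ + 6³ + 5³ = 343
343 = (1,0,0,0)_7 → 1³ + 0³ + 0³ + 0³ = 1  — reached the fixed point 1.
1 → 1, so 1 is the first repeated value.

1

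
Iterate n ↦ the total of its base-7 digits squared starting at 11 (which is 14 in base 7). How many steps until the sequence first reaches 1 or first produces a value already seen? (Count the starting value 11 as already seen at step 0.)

11 = (1,4)_7 → 1² + 4² = 1 + 16 = 17
17 = (2,3)_7 → 2² + 3² = 4 + 9 = 13
13 = (1,6)_7 → 1² + 6² = 1 + 36 = 37
37 = (5,2)_7 → 5² + 2² = 25 + 4 = 29
29 = (4,1)_7 → 4² + 1² = 16 + 1 = 17  — 17 repeats.
That took 5 steps.

5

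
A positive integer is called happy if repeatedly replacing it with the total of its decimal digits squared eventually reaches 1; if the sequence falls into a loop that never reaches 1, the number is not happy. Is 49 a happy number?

happy

49 → 4² + 9² = 97
97 → 9² + 7² = 130
130 → 1² + 3² + 0² = 10
10 → 1² + 0² = 1  — reached 1.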